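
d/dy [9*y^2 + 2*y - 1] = 18*y + 2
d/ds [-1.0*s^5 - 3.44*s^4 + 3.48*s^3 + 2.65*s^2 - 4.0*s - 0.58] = -5.0*s^4 - 13.76*s^3 + 10.44*s^2 + 5.3*s - 4.0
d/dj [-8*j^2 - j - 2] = -16*j - 1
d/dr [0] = 0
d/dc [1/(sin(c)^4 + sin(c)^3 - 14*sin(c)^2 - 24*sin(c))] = (-4*sin(c)^3 - 3*sin(c)^2 + 28*sin(c) + 24)*cos(c)/((sin(c)^3 + sin(c)^2 - 14*sin(c) - 24)^2*sin(c)^2)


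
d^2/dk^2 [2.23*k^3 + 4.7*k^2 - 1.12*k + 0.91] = 13.38*k + 9.4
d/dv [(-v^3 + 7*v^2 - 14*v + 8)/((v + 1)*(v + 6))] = (-v^4 - 14*v^3 + 45*v^2 + 68*v - 140)/(v^4 + 14*v^3 + 61*v^2 + 84*v + 36)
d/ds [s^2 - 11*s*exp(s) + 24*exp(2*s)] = -11*s*exp(s) + 2*s + 48*exp(2*s) - 11*exp(s)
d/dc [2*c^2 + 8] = 4*c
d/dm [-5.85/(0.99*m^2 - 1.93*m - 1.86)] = (11.583*m - 11.2905)/(-0.99*m^2 + 1.93*m + 1.86)^2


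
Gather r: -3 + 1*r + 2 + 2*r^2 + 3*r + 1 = 2*r^2 + 4*r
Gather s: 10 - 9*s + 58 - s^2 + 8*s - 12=-s^2 - s + 56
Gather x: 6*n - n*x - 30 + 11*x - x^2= 6*n - x^2 + x*(11 - n) - 30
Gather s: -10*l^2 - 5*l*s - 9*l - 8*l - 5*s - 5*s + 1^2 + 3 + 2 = -10*l^2 - 17*l + s*(-5*l - 10) + 6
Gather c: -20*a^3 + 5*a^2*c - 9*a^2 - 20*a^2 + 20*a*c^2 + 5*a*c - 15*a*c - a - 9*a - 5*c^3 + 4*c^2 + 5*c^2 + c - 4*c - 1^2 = -20*a^3 - 29*a^2 - 10*a - 5*c^3 + c^2*(20*a + 9) + c*(5*a^2 - 10*a - 3) - 1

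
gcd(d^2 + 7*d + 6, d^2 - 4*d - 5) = d + 1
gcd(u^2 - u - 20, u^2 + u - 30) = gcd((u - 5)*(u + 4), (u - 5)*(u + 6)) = u - 5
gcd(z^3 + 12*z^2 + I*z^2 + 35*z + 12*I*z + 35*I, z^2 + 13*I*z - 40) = 1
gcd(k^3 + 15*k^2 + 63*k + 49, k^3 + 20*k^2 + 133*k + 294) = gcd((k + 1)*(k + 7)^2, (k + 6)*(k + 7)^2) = k^2 + 14*k + 49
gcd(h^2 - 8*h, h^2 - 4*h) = h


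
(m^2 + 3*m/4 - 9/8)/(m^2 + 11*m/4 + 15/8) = (4*m - 3)/(4*m + 5)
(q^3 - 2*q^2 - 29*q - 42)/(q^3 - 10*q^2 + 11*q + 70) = (q + 3)/(q - 5)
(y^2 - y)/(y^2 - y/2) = 2*(y - 1)/(2*y - 1)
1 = 1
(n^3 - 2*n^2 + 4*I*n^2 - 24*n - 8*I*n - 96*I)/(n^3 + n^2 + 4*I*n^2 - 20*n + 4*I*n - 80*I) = (n^2 - 2*n - 24)/(n^2 + n - 20)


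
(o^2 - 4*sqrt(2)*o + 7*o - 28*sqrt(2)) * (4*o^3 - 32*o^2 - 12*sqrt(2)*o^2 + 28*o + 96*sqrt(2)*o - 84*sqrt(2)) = 4*o^5 - 28*sqrt(2)*o^4 - 4*o^4 - 100*o^3 + 28*sqrt(2)*o^3 + 100*o^2 + 1372*sqrt(2)*o^2 - 4704*o - 1372*sqrt(2)*o + 4704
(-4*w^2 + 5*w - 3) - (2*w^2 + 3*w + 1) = -6*w^2 + 2*w - 4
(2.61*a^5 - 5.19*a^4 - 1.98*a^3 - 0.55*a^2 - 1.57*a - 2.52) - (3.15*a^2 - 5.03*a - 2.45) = 2.61*a^5 - 5.19*a^4 - 1.98*a^3 - 3.7*a^2 + 3.46*a - 0.0699999999999998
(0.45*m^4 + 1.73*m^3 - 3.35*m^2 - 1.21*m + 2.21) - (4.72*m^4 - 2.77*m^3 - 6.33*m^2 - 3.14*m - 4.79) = -4.27*m^4 + 4.5*m^3 + 2.98*m^2 + 1.93*m + 7.0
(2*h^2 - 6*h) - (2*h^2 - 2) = 2 - 6*h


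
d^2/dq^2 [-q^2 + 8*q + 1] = -2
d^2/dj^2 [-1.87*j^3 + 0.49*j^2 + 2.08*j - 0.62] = 0.98 - 11.22*j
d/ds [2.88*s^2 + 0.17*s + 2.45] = 5.76*s + 0.17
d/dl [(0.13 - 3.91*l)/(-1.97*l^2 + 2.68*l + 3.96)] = (-7.7027*l^2 + 0.5122*l - 15.832)/(3.8809*l^4 - 10.5592*l^3 - 8.42*l^2 + 21.2256*l + 15.6816)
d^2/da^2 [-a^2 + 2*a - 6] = -2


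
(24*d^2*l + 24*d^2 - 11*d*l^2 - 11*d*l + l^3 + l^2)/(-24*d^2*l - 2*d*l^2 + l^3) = (-24*d^2*l - 24*d^2 + 11*d*l^2 + 11*d*l - l^3 - l^2)/(l*(24*d^2 + 2*d*l - l^2))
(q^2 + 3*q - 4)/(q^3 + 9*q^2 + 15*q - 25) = (q + 4)/(q^2 + 10*q + 25)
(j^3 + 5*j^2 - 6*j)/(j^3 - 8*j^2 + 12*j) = (j^2 + 5*j - 6)/(j^2 - 8*j + 12)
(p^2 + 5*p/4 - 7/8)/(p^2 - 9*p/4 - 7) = (p - 1/2)/(p - 4)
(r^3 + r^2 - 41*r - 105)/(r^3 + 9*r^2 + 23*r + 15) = (r - 7)/(r + 1)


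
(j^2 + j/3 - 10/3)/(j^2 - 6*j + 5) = (3*j^2 + j - 10)/(3*(j^2 - 6*j + 5))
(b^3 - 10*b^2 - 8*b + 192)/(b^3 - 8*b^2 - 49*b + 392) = (b^2 - 2*b - 24)/(b^2 - 49)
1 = 1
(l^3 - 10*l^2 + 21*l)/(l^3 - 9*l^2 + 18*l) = (l - 7)/(l - 6)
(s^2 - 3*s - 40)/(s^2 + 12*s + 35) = (s - 8)/(s + 7)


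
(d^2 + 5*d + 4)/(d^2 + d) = (d + 4)/d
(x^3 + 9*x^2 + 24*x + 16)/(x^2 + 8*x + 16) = x + 1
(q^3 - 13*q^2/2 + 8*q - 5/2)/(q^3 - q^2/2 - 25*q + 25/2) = (q - 1)/(q + 5)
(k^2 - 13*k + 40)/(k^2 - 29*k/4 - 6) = 4*(k - 5)/(4*k + 3)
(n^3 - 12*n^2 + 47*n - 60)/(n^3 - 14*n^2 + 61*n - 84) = (n - 5)/(n - 7)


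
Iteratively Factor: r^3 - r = (r + 1)*(r^2 - r) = r*(r + 1)*(r - 1)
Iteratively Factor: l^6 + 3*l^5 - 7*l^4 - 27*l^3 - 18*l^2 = (l)*(l^5 + 3*l^4 - 7*l^3 - 27*l^2 - 18*l) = l*(l + 1)*(l^4 + 2*l^3 - 9*l^2 - 18*l) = l^2*(l + 1)*(l^3 + 2*l^2 - 9*l - 18) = l^2*(l + 1)*(l + 3)*(l^2 - l - 6) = l^2*(l - 3)*(l + 1)*(l + 3)*(l + 2)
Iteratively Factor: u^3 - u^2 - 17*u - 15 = (u + 3)*(u^2 - 4*u - 5) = (u - 5)*(u + 3)*(u + 1)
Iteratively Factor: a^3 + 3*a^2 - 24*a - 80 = (a + 4)*(a^2 - a - 20) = (a - 5)*(a + 4)*(a + 4)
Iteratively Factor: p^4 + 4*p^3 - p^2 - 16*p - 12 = (p - 2)*(p^3 + 6*p^2 + 11*p + 6) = (p - 2)*(p + 1)*(p^2 + 5*p + 6) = (p - 2)*(p + 1)*(p + 2)*(p + 3)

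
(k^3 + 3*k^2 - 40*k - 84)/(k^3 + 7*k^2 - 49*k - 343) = (k^2 - 4*k - 12)/(k^2 - 49)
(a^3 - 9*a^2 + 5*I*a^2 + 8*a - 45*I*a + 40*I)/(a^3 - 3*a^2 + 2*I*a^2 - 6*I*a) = (a^3 + a^2*(-9 + 5*I) + a*(8 - 45*I) + 40*I)/(a*(a^2 + a*(-3 + 2*I) - 6*I))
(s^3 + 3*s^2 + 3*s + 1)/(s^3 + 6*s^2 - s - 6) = (s^2 + 2*s + 1)/(s^2 + 5*s - 6)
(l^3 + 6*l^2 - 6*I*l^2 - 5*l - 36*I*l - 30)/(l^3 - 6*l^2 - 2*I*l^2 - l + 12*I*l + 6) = (l^2 + l*(6 - 5*I) - 30*I)/(l^2 - l*(6 + I) + 6*I)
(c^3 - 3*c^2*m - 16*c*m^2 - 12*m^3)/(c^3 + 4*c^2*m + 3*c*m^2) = (c^2 - 4*c*m - 12*m^2)/(c*(c + 3*m))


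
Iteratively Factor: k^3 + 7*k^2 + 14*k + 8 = (k + 2)*(k^2 + 5*k + 4) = (k + 1)*(k + 2)*(k + 4)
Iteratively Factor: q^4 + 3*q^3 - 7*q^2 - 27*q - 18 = (q + 3)*(q^3 - 7*q - 6) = (q - 3)*(q + 3)*(q^2 + 3*q + 2) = (q - 3)*(q + 2)*(q + 3)*(q + 1)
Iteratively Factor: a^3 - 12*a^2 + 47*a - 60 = (a - 3)*(a^2 - 9*a + 20) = (a - 4)*(a - 3)*(a - 5)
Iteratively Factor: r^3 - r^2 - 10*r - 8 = (r + 2)*(r^2 - 3*r - 4) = (r + 1)*(r + 2)*(r - 4)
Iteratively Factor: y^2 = (y)*(y)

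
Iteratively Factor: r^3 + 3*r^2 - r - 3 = (r - 1)*(r^2 + 4*r + 3) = (r - 1)*(r + 1)*(r + 3)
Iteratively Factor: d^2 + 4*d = (d + 4)*(d)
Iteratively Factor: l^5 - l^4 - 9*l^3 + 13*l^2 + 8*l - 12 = (l - 1)*(l^4 - 9*l^2 + 4*l + 12) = (l - 1)*(l + 1)*(l^3 - l^2 - 8*l + 12) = (l - 2)*(l - 1)*(l + 1)*(l^2 + l - 6) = (l - 2)*(l - 1)*(l + 1)*(l + 3)*(l - 2)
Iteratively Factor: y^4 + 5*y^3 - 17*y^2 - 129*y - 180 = (y + 3)*(y^3 + 2*y^2 - 23*y - 60) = (y + 3)^2*(y^2 - y - 20) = (y - 5)*(y + 3)^2*(y + 4)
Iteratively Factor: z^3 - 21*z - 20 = (z - 5)*(z^2 + 5*z + 4) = (z - 5)*(z + 4)*(z + 1)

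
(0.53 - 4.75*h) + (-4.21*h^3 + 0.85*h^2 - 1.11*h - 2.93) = -4.21*h^3 + 0.85*h^2 - 5.86*h - 2.4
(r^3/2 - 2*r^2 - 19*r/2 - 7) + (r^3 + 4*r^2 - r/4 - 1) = 3*r^3/2 + 2*r^2 - 39*r/4 - 8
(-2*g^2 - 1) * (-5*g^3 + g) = 10*g^5 + 3*g^3 - g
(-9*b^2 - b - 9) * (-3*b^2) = 27*b^4 + 3*b^3 + 27*b^2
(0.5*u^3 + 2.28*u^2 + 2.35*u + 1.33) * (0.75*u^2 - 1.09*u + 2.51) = 0.375*u^5 + 1.165*u^4 + 0.5323*u^3 + 4.1588*u^2 + 4.4488*u + 3.3383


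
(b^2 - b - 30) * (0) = 0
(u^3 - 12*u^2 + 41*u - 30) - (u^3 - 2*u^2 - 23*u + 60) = -10*u^2 + 64*u - 90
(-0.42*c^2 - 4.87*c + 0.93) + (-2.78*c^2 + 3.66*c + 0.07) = -3.2*c^2 - 1.21*c + 1.0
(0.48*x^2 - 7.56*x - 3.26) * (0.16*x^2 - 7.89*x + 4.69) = 0.0768*x^4 - 4.9968*x^3 + 61.378*x^2 - 9.73500000000001*x - 15.2894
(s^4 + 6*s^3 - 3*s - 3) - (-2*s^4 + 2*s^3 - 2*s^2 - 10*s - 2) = 3*s^4 + 4*s^3 + 2*s^2 + 7*s - 1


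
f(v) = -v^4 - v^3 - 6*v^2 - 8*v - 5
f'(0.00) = -8.00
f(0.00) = -5.00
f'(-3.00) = 109.00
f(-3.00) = -89.00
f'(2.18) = -89.86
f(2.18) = -83.90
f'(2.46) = -115.22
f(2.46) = -112.50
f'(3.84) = -324.81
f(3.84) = -398.25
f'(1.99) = -75.28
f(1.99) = -68.24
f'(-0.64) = -0.50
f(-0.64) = -2.24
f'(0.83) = -22.31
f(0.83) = -16.82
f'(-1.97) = 34.58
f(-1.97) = -19.94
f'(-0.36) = -3.88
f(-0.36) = -2.87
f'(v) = -4*v^3 - 3*v^2 - 12*v - 8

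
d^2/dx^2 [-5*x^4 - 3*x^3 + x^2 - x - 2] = -60*x^2 - 18*x + 2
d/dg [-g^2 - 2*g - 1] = -2*g - 2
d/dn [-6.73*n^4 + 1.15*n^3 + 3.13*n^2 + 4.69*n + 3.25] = -26.92*n^3 + 3.45*n^2 + 6.26*n + 4.69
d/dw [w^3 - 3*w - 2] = 3*w^2 - 3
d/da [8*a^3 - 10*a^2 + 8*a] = 24*a^2 - 20*a + 8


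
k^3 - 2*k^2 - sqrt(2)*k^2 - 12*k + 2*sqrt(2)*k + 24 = (k - 2)*(k - 3*sqrt(2))*(k + 2*sqrt(2))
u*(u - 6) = u^2 - 6*u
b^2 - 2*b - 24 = (b - 6)*(b + 4)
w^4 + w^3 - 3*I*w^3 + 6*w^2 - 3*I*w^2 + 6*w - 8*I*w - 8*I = (w + 1)*(w - 4*I)*(w - I)*(w + 2*I)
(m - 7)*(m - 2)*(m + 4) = m^3 - 5*m^2 - 22*m + 56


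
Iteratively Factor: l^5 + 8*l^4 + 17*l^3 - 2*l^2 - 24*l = (l - 1)*(l^4 + 9*l^3 + 26*l^2 + 24*l) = l*(l - 1)*(l^3 + 9*l^2 + 26*l + 24) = l*(l - 1)*(l + 2)*(l^2 + 7*l + 12) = l*(l - 1)*(l + 2)*(l + 3)*(l + 4)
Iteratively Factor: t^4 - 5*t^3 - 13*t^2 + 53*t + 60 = (t + 1)*(t^3 - 6*t^2 - 7*t + 60) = (t - 4)*(t + 1)*(t^2 - 2*t - 15) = (t - 5)*(t - 4)*(t + 1)*(t + 3)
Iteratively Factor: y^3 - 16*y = (y - 4)*(y^2 + 4*y) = (y - 4)*(y + 4)*(y)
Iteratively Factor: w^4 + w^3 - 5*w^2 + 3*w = (w + 3)*(w^3 - 2*w^2 + w) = (w - 1)*(w + 3)*(w^2 - w) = (w - 1)^2*(w + 3)*(w)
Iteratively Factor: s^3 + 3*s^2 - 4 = (s + 2)*(s^2 + s - 2) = (s + 2)^2*(s - 1)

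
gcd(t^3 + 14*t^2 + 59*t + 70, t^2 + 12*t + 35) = t^2 + 12*t + 35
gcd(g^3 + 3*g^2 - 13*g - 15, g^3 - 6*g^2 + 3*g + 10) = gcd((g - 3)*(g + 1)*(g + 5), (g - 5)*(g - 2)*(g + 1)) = g + 1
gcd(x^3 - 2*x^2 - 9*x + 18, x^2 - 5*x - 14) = 1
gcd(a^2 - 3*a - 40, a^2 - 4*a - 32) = a - 8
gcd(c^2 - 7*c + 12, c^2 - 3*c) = c - 3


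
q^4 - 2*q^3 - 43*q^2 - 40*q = q*(q - 8)*(q + 1)*(q + 5)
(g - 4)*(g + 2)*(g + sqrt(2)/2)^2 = g^4 - 2*g^3 + sqrt(2)*g^3 - 15*g^2/2 - 2*sqrt(2)*g^2 - 8*sqrt(2)*g - g - 4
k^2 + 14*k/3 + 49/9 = (k + 7/3)^2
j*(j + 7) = j^2 + 7*j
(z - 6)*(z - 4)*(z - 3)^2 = z^4 - 16*z^3 + 93*z^2 - 234*z + 216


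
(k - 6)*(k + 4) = k^2 - 2*k - 24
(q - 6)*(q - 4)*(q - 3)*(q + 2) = q^4 - 11*q^3 + 28*q^2 + 36*q - 144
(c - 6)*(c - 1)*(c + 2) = c^3 - 5*c^2 - 8*c + 12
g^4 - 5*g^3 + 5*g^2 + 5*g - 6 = (g - 3)*(g - 2)*(g - 1)*(g + 1)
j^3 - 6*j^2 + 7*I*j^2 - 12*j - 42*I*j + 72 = (j - 6)*(j + 3*I)*(j + 4*I)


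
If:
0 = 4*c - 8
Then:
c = 2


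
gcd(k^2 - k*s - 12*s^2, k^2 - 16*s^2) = -k + 4*s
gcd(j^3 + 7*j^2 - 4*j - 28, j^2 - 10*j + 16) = j - 2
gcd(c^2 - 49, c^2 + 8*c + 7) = c + 7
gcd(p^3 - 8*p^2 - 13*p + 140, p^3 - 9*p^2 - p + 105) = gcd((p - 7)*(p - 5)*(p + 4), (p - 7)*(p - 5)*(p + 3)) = p^2 - 12*p + 35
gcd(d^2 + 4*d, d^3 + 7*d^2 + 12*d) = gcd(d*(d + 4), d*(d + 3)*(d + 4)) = d^2 + 4*d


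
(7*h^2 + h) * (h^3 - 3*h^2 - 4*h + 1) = 7*h^5 - 20*h^4 - 31*h^3 + 3*h^2 + h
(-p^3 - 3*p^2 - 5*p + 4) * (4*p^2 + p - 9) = -4*p^5 - 13*p^4 - 14*p^3 + 38*p^2 + 49*p - 36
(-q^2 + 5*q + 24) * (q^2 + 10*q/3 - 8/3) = -q^4 + 5*q^3/3 + 130*q^2/3 + 200*q/3 - 64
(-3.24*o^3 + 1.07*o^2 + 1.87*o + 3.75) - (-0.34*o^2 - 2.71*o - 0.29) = -3.24*o^3 + 1.41*o^2 + 4.58*o + 4.04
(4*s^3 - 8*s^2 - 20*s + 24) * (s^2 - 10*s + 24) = 4*s^5 - 48*s^4 + 156*s^3 + 32*s^2 - 720*s + 576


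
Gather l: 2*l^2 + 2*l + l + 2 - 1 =2*l^2 + 3*l + 1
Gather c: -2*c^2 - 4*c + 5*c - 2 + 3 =-2*c^2 + c + 1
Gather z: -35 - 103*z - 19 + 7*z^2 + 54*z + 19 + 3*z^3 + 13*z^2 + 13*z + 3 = 3*z^3 + 20*z^2 - 36*z - 32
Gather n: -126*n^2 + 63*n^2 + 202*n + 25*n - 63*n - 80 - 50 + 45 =-63*n^2 + 164*n - 85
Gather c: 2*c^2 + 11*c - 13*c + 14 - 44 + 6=2*c^2 - 2*c - 24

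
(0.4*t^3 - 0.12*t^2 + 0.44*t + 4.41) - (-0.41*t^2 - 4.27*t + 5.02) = 0.4*t^3 + 0.29*t^2 + 4.71*t - 0.609999999999999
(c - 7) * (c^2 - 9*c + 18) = c^3 - 16*c^2 + 81*c - 126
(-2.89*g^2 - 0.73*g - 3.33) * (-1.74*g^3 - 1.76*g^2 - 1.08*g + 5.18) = 5.0286*g^5 + 6.3566*g^4 + 10.2002*g^3 - 8.321*g^2 - 0.184999999999999*g - 17.2494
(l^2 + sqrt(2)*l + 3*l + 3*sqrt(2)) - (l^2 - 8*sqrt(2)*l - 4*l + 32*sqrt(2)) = 7*l + 9*sqrt(2)*l - 29*sqrt(2)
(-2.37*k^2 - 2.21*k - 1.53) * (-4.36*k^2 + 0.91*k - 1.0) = 10.3332*k^4 + 7.4789*k^3 + 7.0297*k^2 + 0.8177*k + 1.53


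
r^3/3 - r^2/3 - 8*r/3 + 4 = (r/3 + 1)*(r - 2)^2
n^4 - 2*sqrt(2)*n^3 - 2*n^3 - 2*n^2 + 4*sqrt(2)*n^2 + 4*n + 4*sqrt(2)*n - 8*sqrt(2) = (n - 2)*(n - 2*sqrt(2))*(n - sqrt(2))*(n + sqrt(2))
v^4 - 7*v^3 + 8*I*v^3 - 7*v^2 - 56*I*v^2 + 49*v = v*(v - 7)*(v + I)*(v + 7*I)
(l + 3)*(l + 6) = l^2 + 9*l + 18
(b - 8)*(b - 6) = b^2 - 14*b + 48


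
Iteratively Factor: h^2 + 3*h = (h)*(h + 3)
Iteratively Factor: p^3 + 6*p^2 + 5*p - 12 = (p + 3)*(p^2 + 3*p - 4) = (p - 1)*(p + 3)*(p + 4)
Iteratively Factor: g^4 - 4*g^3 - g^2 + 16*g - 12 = (g - 3)*(g^3 - g^2 - 4*g + 4) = (g - 3)*(g - 1)*(g^2 - 4) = (g - 3)*(g - 2)*(g - 1)*(g + 2)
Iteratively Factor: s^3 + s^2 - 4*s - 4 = (s - 2)*(s^2 + 3*s + 2) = (s - 2)*(s + 2)*(s + 1)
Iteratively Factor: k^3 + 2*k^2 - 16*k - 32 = (k - 4)*(k^2 + 6*k + 8) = (k - 4)*(k + 2)*(k + 4)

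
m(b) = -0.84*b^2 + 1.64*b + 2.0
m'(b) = 1.64 - 1.68*b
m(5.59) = -15.08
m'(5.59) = -7.75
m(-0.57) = 0.79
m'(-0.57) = 2.60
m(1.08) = 2.79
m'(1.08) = -0.17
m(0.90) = 2.80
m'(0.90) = 0.13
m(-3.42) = -13.43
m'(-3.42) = 7.39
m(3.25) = -1.54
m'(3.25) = -3.82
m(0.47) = 2.59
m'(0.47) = 0.85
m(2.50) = 0.85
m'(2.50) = -2.56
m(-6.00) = -38.08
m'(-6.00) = 11.72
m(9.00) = -51.28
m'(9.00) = -13.48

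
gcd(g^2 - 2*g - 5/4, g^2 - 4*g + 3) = 1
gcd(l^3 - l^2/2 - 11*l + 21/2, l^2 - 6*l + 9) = l - 3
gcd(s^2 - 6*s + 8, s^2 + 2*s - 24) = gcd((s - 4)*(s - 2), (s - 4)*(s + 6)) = s - 4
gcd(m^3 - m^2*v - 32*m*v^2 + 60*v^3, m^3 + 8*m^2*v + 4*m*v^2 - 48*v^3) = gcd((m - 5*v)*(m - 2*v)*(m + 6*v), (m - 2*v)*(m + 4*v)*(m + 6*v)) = -m^2 - 4*m*v + 12*v^2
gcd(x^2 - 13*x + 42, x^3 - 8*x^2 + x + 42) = x - 7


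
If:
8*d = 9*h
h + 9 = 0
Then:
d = -81/8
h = -9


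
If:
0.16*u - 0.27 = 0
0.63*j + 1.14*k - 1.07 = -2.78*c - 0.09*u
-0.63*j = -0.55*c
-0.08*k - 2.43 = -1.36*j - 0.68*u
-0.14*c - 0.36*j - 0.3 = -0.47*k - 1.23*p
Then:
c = 0.95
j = 0.83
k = -1.96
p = 1.34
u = 1.69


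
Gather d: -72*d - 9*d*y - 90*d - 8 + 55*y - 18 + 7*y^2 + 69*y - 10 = d*(-9*y - 162) + 7*y^2 + 124*y - 36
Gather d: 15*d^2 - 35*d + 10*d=15*d^2 - 25*d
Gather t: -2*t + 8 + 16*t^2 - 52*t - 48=16*t^2 - 54*t - 40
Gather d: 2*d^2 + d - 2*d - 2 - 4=2*d^2 - d - 6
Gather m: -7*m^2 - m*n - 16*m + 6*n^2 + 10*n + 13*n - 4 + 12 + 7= -7*m^2 + m*(-n - 16) + 6*n^2 + 23*n + 15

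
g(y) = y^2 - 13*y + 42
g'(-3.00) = -19.00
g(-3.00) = 90.00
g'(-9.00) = -31.00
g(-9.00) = 240.00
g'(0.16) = -12.68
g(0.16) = 39.95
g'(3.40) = -6.20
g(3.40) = 9.36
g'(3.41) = -6.18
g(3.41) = 9.30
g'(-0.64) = -14.28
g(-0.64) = 50.73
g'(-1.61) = -16.22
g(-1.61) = 65.52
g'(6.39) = -0.22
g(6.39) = -0.24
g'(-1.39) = -15.78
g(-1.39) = 62.00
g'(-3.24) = -19.48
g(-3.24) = 94.62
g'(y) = 2*y - 13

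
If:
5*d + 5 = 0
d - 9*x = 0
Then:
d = -1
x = -1/9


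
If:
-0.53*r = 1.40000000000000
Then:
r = -2.64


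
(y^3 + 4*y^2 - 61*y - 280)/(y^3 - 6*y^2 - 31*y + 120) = (y + 7)/(y - 3)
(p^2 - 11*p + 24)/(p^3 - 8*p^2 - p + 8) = (p - 3)/(p^2 - 1)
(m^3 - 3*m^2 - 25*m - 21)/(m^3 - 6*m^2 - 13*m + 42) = (m + 1)/(m - 2)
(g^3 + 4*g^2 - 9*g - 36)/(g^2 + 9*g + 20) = (g^2 - 9)/(g + 5)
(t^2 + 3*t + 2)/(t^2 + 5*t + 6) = (t + 1)/(t + 3)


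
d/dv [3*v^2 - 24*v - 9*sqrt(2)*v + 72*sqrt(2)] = 6*v - 24 - 9*sqrt(2)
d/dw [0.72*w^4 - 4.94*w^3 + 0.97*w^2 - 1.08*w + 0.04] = 2.88*w^3 - 14.82*w^2 + 1.94*w - 1.08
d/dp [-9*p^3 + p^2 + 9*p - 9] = -27*p^2 + 2*p + 9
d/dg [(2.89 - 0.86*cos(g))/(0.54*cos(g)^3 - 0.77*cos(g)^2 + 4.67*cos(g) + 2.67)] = (-0.9288*cos(g)^3 + 5.344*cos(g)^2 - 4.4506*cos(g) + 15.7925)*sin(g)/(0.2916*cos(g)^6 - 0.8316*cos(g)^5 + 5.6365*cos(g)^4 - 4.3082*cos(g)^3 + 17.6971*cos(g)^2 + 24.9378*cos(g) + 7.1289)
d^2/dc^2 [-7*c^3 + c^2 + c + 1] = 2 - 42*c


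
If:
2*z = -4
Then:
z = -2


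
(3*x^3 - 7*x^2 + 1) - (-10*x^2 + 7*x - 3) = 3*x^3 + 3*x^2 - 7*x + 4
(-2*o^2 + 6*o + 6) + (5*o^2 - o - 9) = 3*o^2 + 5*o - 3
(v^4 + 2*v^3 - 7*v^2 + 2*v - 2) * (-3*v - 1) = -3*v^5 - 7*v^4 + 19*v^3 + v^2 + 4*v + 2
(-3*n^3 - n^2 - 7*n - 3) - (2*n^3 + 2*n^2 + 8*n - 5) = -5*n^3 - 3*n^2 - 15*n + 2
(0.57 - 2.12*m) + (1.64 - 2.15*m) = 2.21 - 4.27*m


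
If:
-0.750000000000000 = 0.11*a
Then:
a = -6.82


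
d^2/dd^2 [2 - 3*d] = 0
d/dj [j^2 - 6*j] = 2*j - 6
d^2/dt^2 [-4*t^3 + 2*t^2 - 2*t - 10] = 4 - 24*t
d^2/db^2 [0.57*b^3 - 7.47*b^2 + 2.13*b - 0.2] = 3.42*b - 14.94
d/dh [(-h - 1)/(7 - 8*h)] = -15/(8*h - 7)^2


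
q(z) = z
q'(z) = 1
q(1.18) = 1.18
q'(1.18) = 1.00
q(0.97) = 0.97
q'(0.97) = 1.00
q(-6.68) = -6.68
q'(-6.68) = 1.00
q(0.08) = 0.08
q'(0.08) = 1.00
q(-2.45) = -2.45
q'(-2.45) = 1.00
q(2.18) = 2.18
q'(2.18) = 1.00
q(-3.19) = -3.19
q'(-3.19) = 1.00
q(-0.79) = -0.79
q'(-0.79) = 1.00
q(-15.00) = -15.00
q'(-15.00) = 1.00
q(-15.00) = -15.00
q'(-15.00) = 1.00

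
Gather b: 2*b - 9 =2*b - 9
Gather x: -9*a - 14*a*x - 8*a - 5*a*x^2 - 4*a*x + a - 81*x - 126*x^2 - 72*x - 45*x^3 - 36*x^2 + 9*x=-16*a - 45*x^3 + x^2*(-5*a - 162) + x*(-18*a - 144)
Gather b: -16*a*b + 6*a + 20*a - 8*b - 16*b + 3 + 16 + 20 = 26*a + b*(-16*a - 24) + 39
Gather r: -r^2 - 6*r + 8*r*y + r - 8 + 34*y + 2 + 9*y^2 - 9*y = -r^2 + r*(8*y - 5) + 9*y^2 + 25*y - 6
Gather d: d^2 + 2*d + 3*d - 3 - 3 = d^2 + 5*d - 6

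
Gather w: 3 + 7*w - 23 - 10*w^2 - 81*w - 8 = -10*w^2 - 74*w - 28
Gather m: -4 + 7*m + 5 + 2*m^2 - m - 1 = 2*m^2 + 6*m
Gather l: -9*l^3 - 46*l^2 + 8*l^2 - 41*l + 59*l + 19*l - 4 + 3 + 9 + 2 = -9*l^3 - 38*l^2 + 37*l + 10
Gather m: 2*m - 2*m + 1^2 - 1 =0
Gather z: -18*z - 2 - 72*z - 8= -90*z - 10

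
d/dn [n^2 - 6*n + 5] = 2*n - 6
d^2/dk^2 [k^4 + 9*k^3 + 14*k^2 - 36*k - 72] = 12*k^2 + 54*k + 28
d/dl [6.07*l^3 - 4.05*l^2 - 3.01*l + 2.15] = 18.21*l^2 - 8.1*l - 3.01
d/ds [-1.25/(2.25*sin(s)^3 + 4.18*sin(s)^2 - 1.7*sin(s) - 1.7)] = (8.4375*sin(s)^2 + 10.45*sin(s) - 2.125)*cos(s)/(2.25*sin(s)^3 + 4.18*sin(s)^2 - 1.7*sin(s) - 1.7)^2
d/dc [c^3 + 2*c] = 3*c^2 + 2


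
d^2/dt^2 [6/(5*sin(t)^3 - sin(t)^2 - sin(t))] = 6*(-225*sin(t)^3 + 55*sin(t)^2 + 306*sin(t) - 83 - 25/sin(t) + 6/sin(t)^2 + 2/sin(t)^3)/(5*sin(t)^2 - sin(t) - 1)^3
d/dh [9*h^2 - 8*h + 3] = 18*h - 8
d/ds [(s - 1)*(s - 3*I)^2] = (s - 3*I)*(3*s - 2 - 3*I)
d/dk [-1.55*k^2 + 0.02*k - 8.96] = 0.02 - 3.1*k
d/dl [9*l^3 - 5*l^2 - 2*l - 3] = 27*l^2 - 10*l - 2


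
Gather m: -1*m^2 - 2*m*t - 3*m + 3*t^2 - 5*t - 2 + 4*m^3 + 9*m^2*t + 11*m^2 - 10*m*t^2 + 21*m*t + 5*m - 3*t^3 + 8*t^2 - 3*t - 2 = 4*m^3 + m^2*(9*t + 10) + m*(-10*t^2 + 19*t + 2) - 3*t^3 + 11*t^2 - 8*t - 4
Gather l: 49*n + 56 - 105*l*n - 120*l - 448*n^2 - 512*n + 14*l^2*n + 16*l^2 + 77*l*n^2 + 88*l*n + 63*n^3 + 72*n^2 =l^2*(14*n + 16) + l*(77*n^2 - 17*n - 120) + 63*n^3 - 376*n^2 - 463*n + 56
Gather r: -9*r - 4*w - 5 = -9*r - 4*w - 5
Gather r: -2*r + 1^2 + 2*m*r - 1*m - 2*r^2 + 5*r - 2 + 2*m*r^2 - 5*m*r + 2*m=m + r^2*(2*m - 2) + r*(3 - 3*m) - 1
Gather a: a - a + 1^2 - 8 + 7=0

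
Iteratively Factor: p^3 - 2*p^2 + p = (p - 1)*(p^2 - p) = p*(p - 1)*(p - 1)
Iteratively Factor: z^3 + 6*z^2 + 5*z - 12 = (z + 3)*(z^2 + 3*z - 4) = (z + 3)*(z + 4)*(z - 1)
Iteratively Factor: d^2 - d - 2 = (d - 2)*(d + 1)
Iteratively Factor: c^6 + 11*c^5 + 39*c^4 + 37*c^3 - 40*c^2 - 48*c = (c + 1)*(c^5 + 10*c^4 + 29*c^3 + 8*c^2 - 48*c) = (c - 1)*(c + 1)*(c^4 + 11*c^3 + 40*c^2 + 48*c) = c*(c - 1)*(c + 1)*(c^3 + 11*c^2 + 40*c + 48) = c*(c - 1)*(c + 1)*(c + 4)*(c^2 + 7*c + 12) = c*(c - 1)*(c + 1)*(c + 3)*(c + 4)*(c + 4)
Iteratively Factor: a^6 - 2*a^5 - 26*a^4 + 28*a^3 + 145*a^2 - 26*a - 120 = (a - 3)*(a^5 + a^4 - 23*a^3 - 41*a^2 + 22*a + 40) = (a - 3)*(a + 4)*(a^4 - 3*a^3 - 11*a^2 + 3*a + 10) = (a - 3)*(a + 1)*(a + 4)*(a^3 - 4*a^2 - 7*a + 10) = (a - 3)*(a + 1)*(a + 2)*(a + 4)*(a^2 - 6*a + 5) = (a - 3)*(a - 1)*(a + 1)*(a + 2)*(a + 4)*(a - 5)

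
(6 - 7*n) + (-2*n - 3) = 3 - 9*n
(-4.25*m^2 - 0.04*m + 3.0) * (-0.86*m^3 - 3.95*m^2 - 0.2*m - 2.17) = 3.655*m^5 + 16.8219*m^4 - 1.572*m^3 - 2.6195*m^2 - 0.5132*m - 6.51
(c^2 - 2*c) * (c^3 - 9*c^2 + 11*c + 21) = c^5 - 11*c^4 + 29*c^3 - c^2 - 42*c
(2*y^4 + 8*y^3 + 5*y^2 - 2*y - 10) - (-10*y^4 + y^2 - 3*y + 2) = 12*y^4 + 8*y^3 + 4*y^2 + y - 12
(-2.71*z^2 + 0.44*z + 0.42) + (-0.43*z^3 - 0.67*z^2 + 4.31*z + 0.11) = -0.43*z^3 - 3.38*z^2 + 4.75*z + 0.53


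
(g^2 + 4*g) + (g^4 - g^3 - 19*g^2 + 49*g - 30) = g^4 - g^3 - 18*g^2 + 53*g - 30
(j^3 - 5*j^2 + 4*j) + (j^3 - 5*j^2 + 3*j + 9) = 2*j^3 - 10*j^2 + 7*j + 9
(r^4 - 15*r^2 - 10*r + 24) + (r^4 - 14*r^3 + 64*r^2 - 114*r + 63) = 2*r^4 - 14*r^3 + 49*r^2 - 124*r + 87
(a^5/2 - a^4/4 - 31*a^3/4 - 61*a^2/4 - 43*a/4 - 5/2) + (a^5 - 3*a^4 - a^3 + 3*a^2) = 3*a^5/2 - 13*a^4/4 - 35*a^3/4 - 49*a^2/4 - 43*a/4 - 5/2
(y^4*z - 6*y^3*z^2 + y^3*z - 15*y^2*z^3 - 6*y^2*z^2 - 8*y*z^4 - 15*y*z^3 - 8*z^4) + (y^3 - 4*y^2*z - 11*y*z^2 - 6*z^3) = y^4*z - 6*y^3*z^2 + y^3*z + y^3 - 15*y^2*z^3 - 6*y^2*z^2 - 4*y^2*z - 8*y*z^4 - 15*y*z^3 - 11*y*z^2 - 8*z^4 - 6*z^3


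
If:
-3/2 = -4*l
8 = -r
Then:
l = 3/8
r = -8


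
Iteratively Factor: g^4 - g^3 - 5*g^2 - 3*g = (g - 3)*(g^3 + 2*g^2 + g) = (g - 3)*(g + 1)*(g^2 + g) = (g - 3)*(g + 1)^2*(g)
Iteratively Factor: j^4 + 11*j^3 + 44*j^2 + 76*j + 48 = (j + 2)*(j^3 + 9*j^2 + 26*j + 24) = (j + 2)*(j + 4)*(j^2 + 5*j + 6) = (j + 2)^2*(j + 4)*(j + 3)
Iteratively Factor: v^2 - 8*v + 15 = (v - 3)*(v - 5)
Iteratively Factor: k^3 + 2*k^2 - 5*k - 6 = (k - 2)*(k^2 + 4*k + 3) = (k - 2)*(k + 3)*(k + 1)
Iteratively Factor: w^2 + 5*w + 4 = (w + 1)*(w + 4)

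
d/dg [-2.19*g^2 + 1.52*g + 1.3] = 1.52 - 4.38*g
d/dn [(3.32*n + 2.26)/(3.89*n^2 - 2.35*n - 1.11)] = (-12.9148*n^2 - 17.5828*n + 1.6258)/(15.1321*n^4 - 18.283*n^3 - 3.1133*n^2 + 5.217*n + 1.2321)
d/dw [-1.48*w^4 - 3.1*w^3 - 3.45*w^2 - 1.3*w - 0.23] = -5.92*w^3 - 9.3*w^2 - 6.9*w - 1.3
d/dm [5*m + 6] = 5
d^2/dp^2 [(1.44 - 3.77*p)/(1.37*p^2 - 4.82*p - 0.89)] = ((2.74*p - 4.82)*(3.77*p - 1.44)*(5.48*p - 9.64) + (30.9894*p - 40.2884)*(-1.37*p^2 + 4.82*p + 0.89))/(-1.37*p^2 + 4.82*p + 0.89)^3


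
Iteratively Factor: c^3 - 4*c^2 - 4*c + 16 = (c - 4)*(c^2 - 4) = (c - 4)*(c + 2)*(c - 2)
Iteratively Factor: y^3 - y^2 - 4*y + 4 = (y + 2)*(y^2 - 3*y + 2) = (y - 1)*(y + 2)*(y - 2)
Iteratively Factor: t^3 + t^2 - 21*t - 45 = (t - 5)*(t^2 + 6*t + 9) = (t - 5)*(t + 3)*(t + 3)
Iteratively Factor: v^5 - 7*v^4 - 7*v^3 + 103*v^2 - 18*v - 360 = (v + 3)*(v^4 - 10*v^3 + 23*v^2 + 34*v - 120) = (v - 4)*(v + 3)*(v^3 - 6*v^2 - v + 30) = (v - 4)*(v + 2)*(v + 3)*(v^2 - 8*v + 15) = (v - 4)*(v - 3)*(v + 2)*(v + 3)*(v - 5)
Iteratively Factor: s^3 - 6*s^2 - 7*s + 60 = (s + 3)*(s^2 - 9*s + 20) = (s - 4)*(s + 3)*(s - 5)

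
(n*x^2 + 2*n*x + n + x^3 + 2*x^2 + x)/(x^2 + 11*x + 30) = (n*x^2 + 2*n*x + n + x^3 + 2*x^2 + x)/(x^2 + 11*x + 30)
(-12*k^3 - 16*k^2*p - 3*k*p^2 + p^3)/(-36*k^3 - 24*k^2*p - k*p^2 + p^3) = (k + p)/(3*k + p)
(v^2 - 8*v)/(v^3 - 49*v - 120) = v/(v^2 + 8*v + 15)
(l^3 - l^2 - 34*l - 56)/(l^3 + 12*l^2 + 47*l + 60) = (l^2 - 5*l - 14)/(l^2 + 8*l + 15)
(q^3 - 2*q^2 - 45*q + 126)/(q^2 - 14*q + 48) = (q^2 + 4*q - 21)/(q - 8)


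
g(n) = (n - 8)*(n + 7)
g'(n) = 2*n - 1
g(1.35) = -55.53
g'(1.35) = 1.70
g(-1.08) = -53.75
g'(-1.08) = -3.16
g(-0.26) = -55.67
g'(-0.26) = -1.52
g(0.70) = -56.21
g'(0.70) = 0.40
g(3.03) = -49.85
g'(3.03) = 5.06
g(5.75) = -28.69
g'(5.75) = 10.50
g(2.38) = -52.72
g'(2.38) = 3.76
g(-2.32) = -48.30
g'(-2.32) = -5.64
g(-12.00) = 100.00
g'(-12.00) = -25.00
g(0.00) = -56.00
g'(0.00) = -1.00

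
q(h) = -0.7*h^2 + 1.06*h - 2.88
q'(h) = 1.06 - 1.4*h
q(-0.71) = -3.99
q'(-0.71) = 2.05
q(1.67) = -3.06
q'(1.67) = -1.28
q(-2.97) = -12.20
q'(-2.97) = 5.22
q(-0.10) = -2.99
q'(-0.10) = 1.20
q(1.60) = -2.98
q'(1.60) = -1.18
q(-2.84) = -11.54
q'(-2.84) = 5.04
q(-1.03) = -4.71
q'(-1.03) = 2.50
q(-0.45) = -3.50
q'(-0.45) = 1.69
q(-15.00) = -176.28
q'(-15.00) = 22.06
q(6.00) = -21.72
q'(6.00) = -7.34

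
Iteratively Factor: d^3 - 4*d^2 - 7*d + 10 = (d + 2)*(d^2 - 6*d + 5) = (d - 1)*(d + 2)*(d - 5)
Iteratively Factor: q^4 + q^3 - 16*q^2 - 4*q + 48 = (q + 2)*(q^3 - q^2 - 14*q + 24) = (q - 2)*(q + 2)*(q^2 + q - 12) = (q - 2)*(q + 2)*(q + 4)*(q - 3)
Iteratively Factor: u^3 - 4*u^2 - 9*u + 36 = (u + 3)*(u^2 - 7*u + 12) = (u - 4)*(u + 3)*(u - 3)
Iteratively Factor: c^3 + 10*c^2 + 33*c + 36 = (c + 4)*(c^2 + 6*c + 9) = (c + 3)*(c + 4)*(c + 3)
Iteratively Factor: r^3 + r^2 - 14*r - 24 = (r + 2)*(r^2 - r - 12) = (r - 4)*(r + 2)*(r + 3)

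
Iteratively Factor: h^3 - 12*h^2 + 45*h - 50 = (h - 5)*(h^2 - 7*h + 10) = (h - 5)*(h - 2)*(h - 5)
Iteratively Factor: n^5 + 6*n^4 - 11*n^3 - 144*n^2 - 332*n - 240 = (n + 3)*(n^4 + 3*n^3 - 20*n^2 - 84*n - 80) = (n + 3)*(n + 4)*(n^3 - n^2 - 16*n - 20) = (n + 2)*(n + 3)*(n + 4)*(n^2 - 3*n - 10) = (n + 2)^2*(n + 3)*(n + 4)*(n - 5)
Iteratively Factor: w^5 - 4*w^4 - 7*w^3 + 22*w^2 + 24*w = (w - 4)*(w^4 - 7*w^2 - 6*w) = (w - 4)*(w + 1)*(w^3 - w^2 - 6*w) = (w - 4)*(w - 3)*(w + 1)*(w^2 + 2*w) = (w - 4)*(w - 3)*(w + 1)*(w + 2)*(w)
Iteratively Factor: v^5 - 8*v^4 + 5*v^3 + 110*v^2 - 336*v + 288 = (v - 3)*(v^4 - 5*v^3 - 10*v^2 + 80*v - 96) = (v - 3)*(v - 2)*(v^3 - 3*v^2 - 16*v + 48) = (v - 3)*(v - 2)*(v + 4)*(v^2 - 7*v + 12) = (v - 4)*(v - 3)*(v - 2)*(v + 4)*(v - 3)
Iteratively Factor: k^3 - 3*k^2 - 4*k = (k + 1)*(k^2 - 4*k) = k*(k + 1)*(k - 4)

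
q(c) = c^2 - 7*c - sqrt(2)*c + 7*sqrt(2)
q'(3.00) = -2.41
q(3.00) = -6.34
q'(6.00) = 3.59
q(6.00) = -4.59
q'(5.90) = 3.39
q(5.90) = -4.93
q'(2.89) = -2.63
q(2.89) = -6.07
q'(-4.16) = -16.73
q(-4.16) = 62.21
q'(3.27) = -1.87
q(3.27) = -6.92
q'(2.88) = -2.65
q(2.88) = -6.04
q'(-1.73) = -11.87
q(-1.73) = 27.45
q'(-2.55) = -13.51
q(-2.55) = 37.86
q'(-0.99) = -10.39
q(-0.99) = 19.21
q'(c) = 2*c - 7 - sqrt(2)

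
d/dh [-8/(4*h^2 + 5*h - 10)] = 8*(8*h + 5)/(4*h^2 + 5*h - 10)^2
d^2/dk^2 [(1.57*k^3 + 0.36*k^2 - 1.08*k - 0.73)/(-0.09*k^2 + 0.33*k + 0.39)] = (1.11022302462516e-16*k^4 - 0.456048*k^3 - 1.252692*k^2 - 1.33542*k - 0.177264)/(0.000729*k^6 - 0.008019*k^5 + 0.019926*k^4 + 0.033561*k^3 - 0.086346*k^2 - 0.150579*k - 0.059319)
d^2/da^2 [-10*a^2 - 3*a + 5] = -20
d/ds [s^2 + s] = 2*s + 1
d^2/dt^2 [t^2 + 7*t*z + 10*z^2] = 2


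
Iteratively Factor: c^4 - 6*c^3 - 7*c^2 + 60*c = (c)*(c^3 - 6*c^2 - 7*c + 60) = c*(c - 4)*(c^2 - 2*c - 15) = c*(c - 5)*(c - 4)*(c + 3)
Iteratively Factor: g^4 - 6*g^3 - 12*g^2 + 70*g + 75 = (g - 5)*(g^3 - g^2 - 17*g - 15) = (g - 5)*(g + 3)*(g^2 - 4*g - 5) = (g - 5)*(g + 1)*(g + 3)*(g - 5)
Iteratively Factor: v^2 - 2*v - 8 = (v + 2)*(v - 4)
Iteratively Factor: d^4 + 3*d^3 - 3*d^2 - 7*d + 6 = (d - 1)*(d^3 + 4*d^2 + d - 6) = (d - 1)^2*(d^2 + 5*d + 6) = (d - 1)^2*(d + 3)*(d + 2)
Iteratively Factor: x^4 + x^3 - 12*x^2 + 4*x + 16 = (x - 2)*(x^3 + 3*x^2 - 6*x - 8) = (x - 2)^2*(x^2 + 5*x + 4) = (x - 2)^2*(x + 1)*(x + 4)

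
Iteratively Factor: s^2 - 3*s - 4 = (s + 1)*(s - 4)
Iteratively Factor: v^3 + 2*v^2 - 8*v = (v + 4)*(v^2 - 2*v) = (v - 2)*(v + 4)*(v)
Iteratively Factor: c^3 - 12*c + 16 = (c + 4)*(c^2 - 4*c + 4) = (c - 2)*(c + 4)*(c - 2)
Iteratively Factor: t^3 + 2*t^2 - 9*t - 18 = (t + 3)*(t^2 - t - 6) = (t + 2)*(t + 3)*(t - 3)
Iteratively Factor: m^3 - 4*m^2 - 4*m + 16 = (m + 2)*(m^2 - 6*m + 8) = (m - 4)*(m + 2)*(m - 2)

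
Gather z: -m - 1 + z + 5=-m + z + 4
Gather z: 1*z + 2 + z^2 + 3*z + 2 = z^2 + 4*z + 4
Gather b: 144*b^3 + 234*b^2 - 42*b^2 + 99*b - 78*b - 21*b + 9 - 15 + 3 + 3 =144*b^3 + 192*b^2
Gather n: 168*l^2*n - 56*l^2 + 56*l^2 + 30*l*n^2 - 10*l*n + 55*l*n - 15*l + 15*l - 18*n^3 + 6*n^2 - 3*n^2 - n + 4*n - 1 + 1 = -18*n^3 + n^2*(30*l + 3) + n*(168*l^2 + 45*l + 3)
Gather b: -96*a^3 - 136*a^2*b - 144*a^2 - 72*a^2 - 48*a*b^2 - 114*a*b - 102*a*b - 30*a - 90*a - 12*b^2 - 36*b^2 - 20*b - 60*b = -96*a^3 - 216*a^2 - 120*a + b^2*(-48*a - 48) + b*(-136*a^2 - 216*a - 80)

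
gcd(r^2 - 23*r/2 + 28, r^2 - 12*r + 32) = r - 8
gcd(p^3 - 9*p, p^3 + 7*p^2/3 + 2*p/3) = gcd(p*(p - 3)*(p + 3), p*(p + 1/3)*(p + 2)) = p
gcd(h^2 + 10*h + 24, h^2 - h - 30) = 1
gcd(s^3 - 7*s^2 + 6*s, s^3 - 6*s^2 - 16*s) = s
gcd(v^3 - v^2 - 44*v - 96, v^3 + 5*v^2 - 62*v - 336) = v - 8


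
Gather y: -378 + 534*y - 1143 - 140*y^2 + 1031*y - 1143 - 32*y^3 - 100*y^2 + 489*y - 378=-32*y^3 - 240*y^2 + 2054*y - 3042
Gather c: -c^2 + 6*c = -c^2 + 6*c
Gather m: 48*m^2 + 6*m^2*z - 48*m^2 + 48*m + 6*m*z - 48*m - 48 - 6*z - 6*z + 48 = 6*m^2*z + 6*m*z - 12*z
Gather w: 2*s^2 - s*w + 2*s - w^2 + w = 2*s^2 + 2*s - w^2 + w*(1 - s)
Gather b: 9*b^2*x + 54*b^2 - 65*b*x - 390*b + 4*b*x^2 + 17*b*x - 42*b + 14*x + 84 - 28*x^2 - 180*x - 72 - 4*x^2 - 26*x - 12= b^2*(9*x + 54) + b*(4*x^2 - 48*x - 432) - 32*x^2 - 192*x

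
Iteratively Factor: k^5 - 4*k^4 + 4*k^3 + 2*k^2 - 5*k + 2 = (k - 1)*(k^4 - 3*k^3 + k^2 + 3*k - 2) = (k - 2)*(k - 1)*(k^3 - k^2 - k + 1) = (k - 2)*(k - 1)*(k + 1)*(k^2 - 2*k + 1) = (k - 2)*(k - 1)^2*(k + 1)*(k - 1)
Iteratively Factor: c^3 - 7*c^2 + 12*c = (c - 4)*(c^2 - 3*c) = c*(c - 4)*(c - 3)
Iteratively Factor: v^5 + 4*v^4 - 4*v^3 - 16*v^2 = (v)*(v^4 + 4*v^3 - 4*v^2 - 16*v) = v*(v - 2)*(v^3 + 6*v^2 + 8*v) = v^2*(v - 2)*(v^2 + 6*v + 8) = v^2*(v - 2)*(v + 2)*(v + 4)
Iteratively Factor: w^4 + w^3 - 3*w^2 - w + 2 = (w - 1)*(w^3 + 2*w^2 - w - 2) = (w - 1)*(w + 1)*(w^2 + w - 2) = (w - 1)^2*(w + 1)*(w + 2)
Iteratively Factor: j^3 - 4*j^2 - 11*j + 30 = (j - 2)*(j^2 - 2*j - 15) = (j - 5)*(j - 2)*(j + 3)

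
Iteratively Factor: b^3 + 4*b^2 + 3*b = (b)*(b^2 + 4*b + 3) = b*(b + 3)*(b + 1)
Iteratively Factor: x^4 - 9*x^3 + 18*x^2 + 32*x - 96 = (x - 4)*(x^3 - 5*x^2 - 2*x + 24) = (x - 4)*(x - 3)*(x^2 - 2*x - 8) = (x - 4)*(x - 3)*(x + 2)*(x - 4)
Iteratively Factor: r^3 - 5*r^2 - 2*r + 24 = (r - 3)*(r^2 - 2*r - 8) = (r - 3)*(r + 2)*(r - 4)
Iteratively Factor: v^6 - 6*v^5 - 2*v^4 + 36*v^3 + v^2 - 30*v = (v)*(v^5 - 6*v^4 - 2*v^3 + 36*v^2 + v - 30) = v*(v + 1)*(v^4 - 7*v^3 + 5*v^2 + 31*v - 30) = v*(v - 1)*(v + 1)*(v^3 - 6*v^2 - v + 30) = v*(v - 1)*(v + 1)*(v + 2)*(v^2 - 8*v + 15) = v*(v - 5)*(v - 1)*(v + 1)*(v + 2)*(v - 3)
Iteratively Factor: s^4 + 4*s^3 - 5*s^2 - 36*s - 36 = (s - 3)*(s^3 + 7*s^2 + 16*s + 12) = (s - 3)*(s + 3)*(s^2 + 4*s + 4) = (s - 3)*(s + 2)*(s + 3)*(s + 2)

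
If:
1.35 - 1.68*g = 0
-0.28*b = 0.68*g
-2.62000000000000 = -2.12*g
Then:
No Solution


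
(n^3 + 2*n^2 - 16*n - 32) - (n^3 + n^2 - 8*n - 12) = n^2 - 8*n - 20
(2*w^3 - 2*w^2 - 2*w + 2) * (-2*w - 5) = -4*w^4 - 6*w^3 + 14*w^2 + 6*w - 10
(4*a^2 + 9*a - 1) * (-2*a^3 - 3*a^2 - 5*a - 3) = -8*a^5 - 30*a^4 - 45*a^3 - 54*a^2 - 22*a + 3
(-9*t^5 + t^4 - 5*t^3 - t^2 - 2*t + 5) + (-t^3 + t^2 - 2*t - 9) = -9*t^5 + t^4 - 6*t^3 - 4*t - 4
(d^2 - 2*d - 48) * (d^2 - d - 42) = d^4 - 3*d^3 - 88*d^2 + 132*d + 2016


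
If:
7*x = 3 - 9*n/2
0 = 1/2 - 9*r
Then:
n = 2/3 - 14*x/9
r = 1/18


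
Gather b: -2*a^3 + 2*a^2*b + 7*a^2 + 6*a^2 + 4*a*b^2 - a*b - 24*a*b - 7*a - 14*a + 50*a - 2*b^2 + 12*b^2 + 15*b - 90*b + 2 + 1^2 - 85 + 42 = -2*a^3 + 13*a^2 + 29*a + b^2*(4*a + 10) + b*(2*a^2 - 25*a - 75) - 40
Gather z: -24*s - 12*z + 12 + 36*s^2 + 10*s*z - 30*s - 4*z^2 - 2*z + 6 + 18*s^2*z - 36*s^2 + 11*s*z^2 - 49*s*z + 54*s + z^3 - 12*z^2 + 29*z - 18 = z^3 + z^2*(11*s - 16) + z*(18*s^2 - 39*s + 15)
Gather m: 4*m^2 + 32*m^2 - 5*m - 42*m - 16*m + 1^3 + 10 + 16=36*m^2 - 63*m + 27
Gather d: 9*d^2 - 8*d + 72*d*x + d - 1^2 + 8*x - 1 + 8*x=9*d^2 + d*(72*x - 7) + 16*x - 2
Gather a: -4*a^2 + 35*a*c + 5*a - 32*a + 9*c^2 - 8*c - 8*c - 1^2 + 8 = -4*a^2 + a*(35*c - 27) + 9*c^2 - 16*c + 7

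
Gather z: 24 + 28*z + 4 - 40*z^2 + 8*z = -40*z^2 + 36*z + 28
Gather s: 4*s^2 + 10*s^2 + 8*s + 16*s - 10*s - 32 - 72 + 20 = 14*s^2 + 14*s - 84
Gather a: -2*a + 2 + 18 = 20 - 2*a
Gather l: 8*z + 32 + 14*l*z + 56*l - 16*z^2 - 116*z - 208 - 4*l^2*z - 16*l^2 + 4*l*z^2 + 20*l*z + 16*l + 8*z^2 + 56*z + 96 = l^2*(-4*z - 16) + l*(4*z^2 + 34*z + 72) - 8*z^2 - 52*z - 80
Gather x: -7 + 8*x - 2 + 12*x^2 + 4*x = 12*x^2 + 12*x - 9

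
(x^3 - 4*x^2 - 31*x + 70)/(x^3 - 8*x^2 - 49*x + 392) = (x^2 + 3*x - 10)/(x^2 - x - 56)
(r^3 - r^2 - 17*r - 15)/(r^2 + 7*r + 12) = (r^2 - 4*r - 5)/(r + 4)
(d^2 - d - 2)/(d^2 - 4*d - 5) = (d - 2)/(d - 5)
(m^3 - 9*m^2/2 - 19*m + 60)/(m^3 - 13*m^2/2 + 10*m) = (m^2 - 2*m - 24)/(m*(m - 4))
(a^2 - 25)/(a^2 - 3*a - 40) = (a - 5)/(a - 8)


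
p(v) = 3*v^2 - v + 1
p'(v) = 6*v - 1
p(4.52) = 57.77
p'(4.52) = 26.12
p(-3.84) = 49.08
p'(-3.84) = -24.04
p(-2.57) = 23.38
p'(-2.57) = -16.42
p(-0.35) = 1.72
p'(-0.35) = -3.10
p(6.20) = 110.12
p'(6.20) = 36.20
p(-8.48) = 225.21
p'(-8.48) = -51.88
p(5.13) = 74.82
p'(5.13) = 29.78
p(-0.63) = 2.82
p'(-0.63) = -4.78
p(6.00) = 103.00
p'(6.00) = 35.00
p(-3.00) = 31.00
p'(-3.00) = -19.00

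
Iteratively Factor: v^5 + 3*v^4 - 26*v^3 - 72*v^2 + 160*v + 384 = (v + 4)*(v^4 - v^3 - 22*v^2 + 16*v + 96) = (v + 2)*(v + 4)*(v^3 - 3*v^2 - 16*v + 48) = (v + 2)*(v + 4)^2*(v^2 - 7*v + 12) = (v - 4)*(v + 2)*(v + 4)^2*(v - 3)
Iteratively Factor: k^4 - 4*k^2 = (k - 2)*(k^3 + 2*k^2) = (k - 2)*(k + 2)*(k^2) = k*(k - 2)*(k + 2)*(k)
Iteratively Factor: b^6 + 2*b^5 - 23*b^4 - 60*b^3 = (b)*(b^5 + 2*b^4 - 23*b^3 - 60*b^2) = b^2*(b^4 + 2*b^3 - 23*b^2 - 60*b) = b^2*(b - 5)*(b^3 + 7*b^2 + 12*b) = b^3*(b - 5)*(b^2 + 7*b + 12) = b^3*(b - 5)*(b + 4)*(b + 3)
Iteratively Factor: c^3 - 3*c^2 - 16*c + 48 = (c - 3)*(c^2 - 16) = (c - 4)*(c - 3)*(c + 4)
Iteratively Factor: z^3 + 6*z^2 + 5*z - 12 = (z + 4)*(z^2 + 2*z - 3) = (z + 3)*(z + 4)*(z - 1)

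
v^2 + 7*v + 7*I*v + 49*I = (v + 7)*(v + 7*I)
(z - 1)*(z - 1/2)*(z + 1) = z^3 - z^2/2 - z + 1/2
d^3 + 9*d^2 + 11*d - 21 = (d - 1)*(d + 3)*(d + 7)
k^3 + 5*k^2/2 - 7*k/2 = k*(k - 1)*(k + 7/2)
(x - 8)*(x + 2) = x^2 - 6*x - 16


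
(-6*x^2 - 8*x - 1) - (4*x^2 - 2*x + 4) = -10*x^2 - 6*x - 5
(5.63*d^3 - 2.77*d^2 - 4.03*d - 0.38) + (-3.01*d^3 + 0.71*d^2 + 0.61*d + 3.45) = 2.62*d^3 - 2.06*d^2 - 3.42*d + 3.07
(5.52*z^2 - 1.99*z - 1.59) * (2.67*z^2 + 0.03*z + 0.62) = 14.7384*z^4 - 5.1477*z^3 - 0.8826*z^2 - 1.2815*z - 0.9858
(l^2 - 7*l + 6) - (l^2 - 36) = 42 - 7*l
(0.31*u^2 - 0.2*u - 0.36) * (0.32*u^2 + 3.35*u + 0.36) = 0.0992*u^4 + 0.9745*u^3 - 0.6736*u^2 - 1.278*u - 0.1296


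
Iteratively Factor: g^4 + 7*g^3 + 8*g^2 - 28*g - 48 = (g + 3)*(g^3 + 4*g^2 - 4*g - 16) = (g + 3)*(g + 4)*(g^2 - 4) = (g + 2)*(g + 3)*(g + 4)*(g - 2)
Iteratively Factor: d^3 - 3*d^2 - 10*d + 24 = (d - 2)*(d^2 - d - 12) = (d - 4)*(d - 2)*(d + 3)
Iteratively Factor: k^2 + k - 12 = (k - 3)*(k + 4)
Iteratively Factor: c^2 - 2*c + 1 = (c - 1)*(c - 1)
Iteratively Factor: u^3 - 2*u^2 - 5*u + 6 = (u - 1)*(u^2 - u - 6) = (u - 3)*(u - 1)*(u + 2)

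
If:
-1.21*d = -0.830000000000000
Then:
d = 0.69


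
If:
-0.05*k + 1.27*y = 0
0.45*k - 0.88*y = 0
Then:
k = 0.00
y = 0.00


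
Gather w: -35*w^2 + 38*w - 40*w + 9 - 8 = -35*w^2 - 2*w + 1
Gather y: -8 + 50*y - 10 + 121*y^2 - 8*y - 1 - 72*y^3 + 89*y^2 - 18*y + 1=-72*y^3 + 210*y^2 + 24*y - 18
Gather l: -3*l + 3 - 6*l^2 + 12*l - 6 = -6*l^2 + 9*l - 3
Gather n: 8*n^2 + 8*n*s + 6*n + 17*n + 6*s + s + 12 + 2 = 8*n^2 + n*(8*s + 23) + 7*s + 14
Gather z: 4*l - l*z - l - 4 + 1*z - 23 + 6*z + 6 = 3*l + z*(7 - l) - 21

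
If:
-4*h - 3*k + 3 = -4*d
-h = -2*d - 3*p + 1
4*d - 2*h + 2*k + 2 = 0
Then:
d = 13/4 - 21*p/4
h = 11/2 - 15*p/2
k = 3*p - 2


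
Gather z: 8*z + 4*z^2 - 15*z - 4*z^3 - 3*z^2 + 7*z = -4*z^3 + z^2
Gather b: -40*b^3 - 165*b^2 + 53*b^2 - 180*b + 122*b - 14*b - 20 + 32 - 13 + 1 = -40*b^3 - 112*b^2 - 72*b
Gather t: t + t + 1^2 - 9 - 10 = 2*t - 18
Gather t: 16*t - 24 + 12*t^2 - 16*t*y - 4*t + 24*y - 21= 12*t^2 + t*(12 - 16*y) + 24*y - 45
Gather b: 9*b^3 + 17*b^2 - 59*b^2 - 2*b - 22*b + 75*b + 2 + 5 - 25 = 9*b^3 - 42*b^2 + 51*b - 18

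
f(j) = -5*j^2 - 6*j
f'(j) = -10*j - 6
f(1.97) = -31.22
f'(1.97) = -25.70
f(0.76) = -7.45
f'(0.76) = -13.60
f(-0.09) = 0.50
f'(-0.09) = -5.10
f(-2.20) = -11.00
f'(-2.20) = 16.00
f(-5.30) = -108.65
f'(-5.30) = 47.00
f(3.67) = -89.36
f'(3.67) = -42.70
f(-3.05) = -28.21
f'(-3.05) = 24.50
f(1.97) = -31.22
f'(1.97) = -25.70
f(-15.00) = -1035.00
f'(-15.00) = 144.00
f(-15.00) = -1035.00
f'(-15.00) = 144.00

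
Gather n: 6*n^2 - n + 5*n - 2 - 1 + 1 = 6*n^2 + 4*n - 2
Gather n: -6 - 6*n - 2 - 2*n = -8*n - 8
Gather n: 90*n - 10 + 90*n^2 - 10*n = 90*n^2 + 80*n - 10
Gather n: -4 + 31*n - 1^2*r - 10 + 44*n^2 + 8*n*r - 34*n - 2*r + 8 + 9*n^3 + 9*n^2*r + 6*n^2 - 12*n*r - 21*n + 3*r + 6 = 9*n^3 + n^2*(9*r + 50) + n*(-4*r - 24)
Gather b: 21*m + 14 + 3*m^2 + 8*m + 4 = 3*m^2 + 29*m + 18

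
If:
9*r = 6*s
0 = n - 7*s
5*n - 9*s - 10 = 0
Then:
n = 35/13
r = 10/39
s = 5/13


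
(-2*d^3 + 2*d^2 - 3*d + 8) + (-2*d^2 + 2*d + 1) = -2*d^3 - d + 9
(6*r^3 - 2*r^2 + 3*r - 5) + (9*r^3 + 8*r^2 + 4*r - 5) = 15*r^3 + 6*r^2 + 7*r - 10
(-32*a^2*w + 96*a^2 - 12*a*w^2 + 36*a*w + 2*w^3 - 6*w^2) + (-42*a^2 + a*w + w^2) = -32*a^2*w + 54*a^2 - 12*a*w^2 + 37*a*w + 2*w^3 - 5*w^2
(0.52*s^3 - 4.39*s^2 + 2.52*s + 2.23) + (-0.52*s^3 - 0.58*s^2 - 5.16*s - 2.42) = -4.97*s^2 - 2.64*s - 0.19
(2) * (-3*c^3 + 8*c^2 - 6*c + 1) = -6*c^3 + 16*c^2 - 12*c + 2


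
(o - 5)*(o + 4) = o^2 - o - 20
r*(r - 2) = r^2 - 2*r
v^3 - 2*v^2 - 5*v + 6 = (v - 3)*(v - 1)*(v + 2)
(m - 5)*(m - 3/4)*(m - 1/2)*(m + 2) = m^4 - 17*m^3/4 - 47*m^2/8 + 91*m/8 - 15/4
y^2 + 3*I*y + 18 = (y - 3*I)*(y + 6*I)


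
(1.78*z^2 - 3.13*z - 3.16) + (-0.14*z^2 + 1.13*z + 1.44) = 1.64*z^2 - 2.0*z - 1.72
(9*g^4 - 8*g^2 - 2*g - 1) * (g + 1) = 9*g^5 + 9*g^4 - 8*g^3 - 10*g^2 - 3*g - 1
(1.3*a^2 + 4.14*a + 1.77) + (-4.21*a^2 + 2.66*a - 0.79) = -2.91*a^2 + 6.8*a + 0.98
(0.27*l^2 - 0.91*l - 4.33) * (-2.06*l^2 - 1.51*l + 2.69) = -0.5562*l^4 + 1.4669*l^3 + 11.0202*l^2 + 4.0904*l - 11.6477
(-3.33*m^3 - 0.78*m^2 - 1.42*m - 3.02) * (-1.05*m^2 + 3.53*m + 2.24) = 3.4965*m^5 - 10.9359*m^4 - 8.7216*m^3 - 3.5888*m^2 - 13.8414*m - 6.7648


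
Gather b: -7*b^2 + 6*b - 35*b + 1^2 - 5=-7*b^2 - 29*b - 4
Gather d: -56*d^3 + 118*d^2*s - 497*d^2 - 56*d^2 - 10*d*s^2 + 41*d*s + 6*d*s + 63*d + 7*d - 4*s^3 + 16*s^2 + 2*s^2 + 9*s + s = -56*d^3 + d^2*(118*s - 553) + d*(-10*s^2 + 47*s + 70) - 4*s^3 + 18*s^2 + 10*s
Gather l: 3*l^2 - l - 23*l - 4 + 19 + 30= 3*l^2 - 24*l + 45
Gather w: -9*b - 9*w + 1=-9*b - 9*w + 1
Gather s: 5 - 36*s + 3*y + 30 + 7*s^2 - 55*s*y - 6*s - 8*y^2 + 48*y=7*s^2 + s*(-55*y - 42) - 8*y^2 + 51*y + 35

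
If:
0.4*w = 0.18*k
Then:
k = 2.22222222222222*w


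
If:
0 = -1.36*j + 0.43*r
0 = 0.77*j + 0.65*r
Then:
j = 0.00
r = 0.00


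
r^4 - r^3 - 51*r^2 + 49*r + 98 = (r - 7)*(r - 2)*(r + 1)*(r + 7)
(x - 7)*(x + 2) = x^2 - 5*x - 14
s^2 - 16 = (s - 4)*(s + 4)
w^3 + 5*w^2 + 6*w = w*(w + 2)*(w + 3)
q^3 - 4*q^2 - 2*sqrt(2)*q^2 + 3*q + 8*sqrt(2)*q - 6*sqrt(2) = (q - 3)*(q - 1)*(q - 2*sqrt(2))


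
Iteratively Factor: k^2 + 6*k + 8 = (k + 2)*(k + 4)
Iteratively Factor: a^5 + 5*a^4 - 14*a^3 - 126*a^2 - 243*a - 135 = (a + 3)*(a^4 + 2*a^3 - 20*a^2 - 66*a - 45) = (a - 5)*(a + 3)*(a^3 + 7*a^2 + 15*a + 9) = (a - 5)*(a + 1)*(a + 3)*(a^2 + 6*a + 9) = (a - 5)*(a + 1)*(a + 3)^2*(a + 3)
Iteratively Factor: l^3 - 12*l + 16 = (l + 4)*(l^2 - 4*l + 4) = (l - 2)*(l + 4)*(l - 2)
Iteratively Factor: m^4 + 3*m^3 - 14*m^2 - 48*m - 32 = (m - 4)*(m^3 + 7*m^2 + 14*m + 8) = (m - 4)*(m + 2)*(m^2 + 5*m + 4) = (m - 4)*(m + 2)*(m + 4)*(m + 1)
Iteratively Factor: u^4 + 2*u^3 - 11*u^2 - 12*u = (u + 4)*(u^3 - 2*u^2 - 3*u) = (u - 3)*(u + 4)*(u^2 + u) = (u - 3)*(u + 1)*(u + 4)*(u)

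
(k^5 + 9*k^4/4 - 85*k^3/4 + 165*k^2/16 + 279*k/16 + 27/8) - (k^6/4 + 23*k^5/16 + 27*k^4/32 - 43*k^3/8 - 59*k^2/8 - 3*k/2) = -k^6/4 - 7*k^5/16 + 45*k^4/32 - 127*k^3/8 + 283*k^2/16 + 303*k/16 + 27/8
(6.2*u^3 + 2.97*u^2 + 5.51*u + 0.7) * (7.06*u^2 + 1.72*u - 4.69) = 43.772*u^5 + 31.6322*u^4 + 14.931*u^3 + 0.489899999999998*u^2 - 24.6379*u - 3.283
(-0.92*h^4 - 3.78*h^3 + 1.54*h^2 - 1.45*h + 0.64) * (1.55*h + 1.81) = -1.426*h^5 - 7.5242*h^4 - 4.4548*h^3 + 0.5399*h^2 - 1.6325*h + 1.1584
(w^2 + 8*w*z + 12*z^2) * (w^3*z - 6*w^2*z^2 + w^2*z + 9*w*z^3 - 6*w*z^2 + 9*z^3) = w^5*z + 2*w^4*z^2 + w^4*z - 27*w^3*z^3 + 2*w^3*z^2 - 27*w^2*z^3 + 108*w*z^5 + 108*z^5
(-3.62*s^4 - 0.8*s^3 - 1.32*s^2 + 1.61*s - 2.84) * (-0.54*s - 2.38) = 1.9548*s^5 + 9.0476*s^4 + 2.6168*s^3 + 2.2722*s^2 - 2.2982*s + 6.7592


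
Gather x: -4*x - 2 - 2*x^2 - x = -2*x^2 - 5*x - 2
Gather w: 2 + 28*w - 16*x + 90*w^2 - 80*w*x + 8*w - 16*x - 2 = 90*w^2 + w*(36 - 80*x) - 32*x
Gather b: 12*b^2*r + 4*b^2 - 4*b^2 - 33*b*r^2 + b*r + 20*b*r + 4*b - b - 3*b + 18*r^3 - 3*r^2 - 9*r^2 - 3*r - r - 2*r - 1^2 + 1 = 12*b^2*r + b*(-33*r^2 + 21*r) + 18*r^3 - 12*r^2 - 6*r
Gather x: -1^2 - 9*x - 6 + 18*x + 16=9*x + 9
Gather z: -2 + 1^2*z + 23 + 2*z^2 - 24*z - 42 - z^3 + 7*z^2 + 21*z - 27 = -z^3 + 9*z^2 - 2*z - 48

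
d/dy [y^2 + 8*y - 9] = 2*y + 8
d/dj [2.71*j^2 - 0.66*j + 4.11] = 5.42*j - 0.66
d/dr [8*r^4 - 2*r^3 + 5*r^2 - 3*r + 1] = 32*r^3 - 6*r^2 + 10*r - 3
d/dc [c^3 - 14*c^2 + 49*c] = 3*c^2 - 28*c + 49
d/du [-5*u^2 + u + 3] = 1 - 10*u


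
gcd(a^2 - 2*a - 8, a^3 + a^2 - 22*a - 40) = a + 2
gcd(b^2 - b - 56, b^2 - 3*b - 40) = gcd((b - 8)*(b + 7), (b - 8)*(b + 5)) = b - 8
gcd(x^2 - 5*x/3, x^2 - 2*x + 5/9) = x - 5/3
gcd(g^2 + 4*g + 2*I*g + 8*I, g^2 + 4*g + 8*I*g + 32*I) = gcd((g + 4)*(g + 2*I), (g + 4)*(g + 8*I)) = g + 4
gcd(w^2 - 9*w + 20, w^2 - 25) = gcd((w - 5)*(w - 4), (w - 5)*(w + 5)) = w - 5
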